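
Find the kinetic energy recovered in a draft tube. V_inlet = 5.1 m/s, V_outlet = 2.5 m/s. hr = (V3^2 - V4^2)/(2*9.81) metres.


hr = (5.1^2 - 2.5^2) / (2*9.81) = 1.0071 m


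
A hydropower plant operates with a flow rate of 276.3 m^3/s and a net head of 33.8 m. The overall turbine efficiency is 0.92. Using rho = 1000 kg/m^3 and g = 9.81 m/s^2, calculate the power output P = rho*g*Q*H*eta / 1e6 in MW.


P = 1000 * 9.81 * 276.3 * 33.8 * 0.92 / 1e6 = 84.2858 MW


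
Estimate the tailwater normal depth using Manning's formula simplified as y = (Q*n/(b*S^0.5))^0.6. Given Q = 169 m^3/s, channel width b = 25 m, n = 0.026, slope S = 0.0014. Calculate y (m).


y = (169 * 0.026 / (25 * 0.0014^0.5))^0.6 = 2.5300 m


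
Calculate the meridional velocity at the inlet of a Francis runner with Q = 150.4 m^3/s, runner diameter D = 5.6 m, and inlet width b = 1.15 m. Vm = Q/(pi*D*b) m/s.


Vm = 150.4 / (pi * 5.6 * 1.15) = 7.4338 m/s


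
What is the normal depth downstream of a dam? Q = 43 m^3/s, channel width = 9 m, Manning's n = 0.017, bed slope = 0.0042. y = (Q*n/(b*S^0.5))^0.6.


y = (43 * 0.017 / (9 * 0.0042^0.5))^0.6 = 1.1451 m


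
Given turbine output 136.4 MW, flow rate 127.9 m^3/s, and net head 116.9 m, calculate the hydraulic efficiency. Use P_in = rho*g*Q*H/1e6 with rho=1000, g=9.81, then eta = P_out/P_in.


P_in = 1000 * 9.81 * 127.9 * 116.9 / 1e6 = 146.6743 MW
eta = 136.4 / 146.6743 = 0.9300


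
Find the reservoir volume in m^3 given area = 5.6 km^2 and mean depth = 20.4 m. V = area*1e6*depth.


V = 5.6 * 1e6 * 20.4 = 1.1424e+08 m^3


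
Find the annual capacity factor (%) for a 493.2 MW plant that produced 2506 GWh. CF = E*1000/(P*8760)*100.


CF = 2506 * 1000 / (493.2 * 8760) * 100 = 58.0035 %


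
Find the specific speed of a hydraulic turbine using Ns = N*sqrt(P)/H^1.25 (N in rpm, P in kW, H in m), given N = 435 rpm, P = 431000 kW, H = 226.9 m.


Ns = 435 * 431000^0.5 / 226.9^1.25 = 324.2909


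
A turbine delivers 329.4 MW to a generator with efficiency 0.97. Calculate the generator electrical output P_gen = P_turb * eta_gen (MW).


P_gen = 329.4 * 0.97 = 319.5180 MW


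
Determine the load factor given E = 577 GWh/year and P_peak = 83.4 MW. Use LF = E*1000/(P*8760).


LF = 577 * 1000 / (83.4 * 8760) = 0.7898


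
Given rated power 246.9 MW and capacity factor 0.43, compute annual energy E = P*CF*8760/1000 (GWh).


E = 246.9 * 0.43 * 8760 / 1000 = 930.0229 GWh


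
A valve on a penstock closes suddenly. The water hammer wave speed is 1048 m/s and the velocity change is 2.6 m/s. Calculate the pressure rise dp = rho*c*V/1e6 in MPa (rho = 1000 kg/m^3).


dp = 1000 * 1048 * 2.6 / 1e6 = 2.7248 MPa


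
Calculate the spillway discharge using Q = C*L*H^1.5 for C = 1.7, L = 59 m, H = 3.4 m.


Q = 1.7 * 59 * 3.4^1.5 = 628.8098 m^3/s


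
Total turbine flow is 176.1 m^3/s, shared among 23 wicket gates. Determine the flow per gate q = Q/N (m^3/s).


q = 176.1 / 23 = 7.6565 m^3/s


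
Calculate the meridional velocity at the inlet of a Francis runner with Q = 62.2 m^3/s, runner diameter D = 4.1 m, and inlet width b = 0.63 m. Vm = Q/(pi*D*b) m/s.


Vm = 62.2 / (pi * 4.1 * 0.63) = 7.6651 m/s


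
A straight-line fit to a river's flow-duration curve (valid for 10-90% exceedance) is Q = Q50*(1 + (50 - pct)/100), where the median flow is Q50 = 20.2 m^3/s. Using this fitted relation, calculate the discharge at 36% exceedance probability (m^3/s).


Q = 20.2 * (1 + (50 - 36)/100) = 23.0280 m^3/s


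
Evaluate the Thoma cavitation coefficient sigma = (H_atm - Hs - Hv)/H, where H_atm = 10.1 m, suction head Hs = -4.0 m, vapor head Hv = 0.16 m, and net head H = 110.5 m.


sigma = (10.1 - (-4.0) - 0.16) / 110.5 = 0.1262


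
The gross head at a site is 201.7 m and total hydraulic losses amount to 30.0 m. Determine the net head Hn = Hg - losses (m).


Hn = 201.7 - 30.0 = 171.7000 m


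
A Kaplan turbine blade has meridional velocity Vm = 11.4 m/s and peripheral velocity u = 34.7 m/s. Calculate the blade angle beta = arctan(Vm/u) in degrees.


beta = arctan(11.4 / 34.7) = 18.1869 degrees


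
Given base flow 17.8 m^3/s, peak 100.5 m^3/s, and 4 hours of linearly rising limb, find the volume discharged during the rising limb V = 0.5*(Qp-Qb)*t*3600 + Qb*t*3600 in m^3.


V = 0.5*(100.5 - 17.8)*4*3600 + 17.8*4*3600 = 851760.0000 m^3


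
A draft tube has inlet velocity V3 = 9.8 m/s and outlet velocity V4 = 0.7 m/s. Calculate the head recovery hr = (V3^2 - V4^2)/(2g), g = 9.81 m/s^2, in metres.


hr = (9.8^2 - 0.7^2) / (2*9.81) = 4.8700 m


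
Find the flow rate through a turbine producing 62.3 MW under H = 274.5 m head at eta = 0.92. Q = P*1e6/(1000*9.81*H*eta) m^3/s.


Q = 62.3 * 1e6 / (1000 * 9.81 * 274.5 * 0.92) = 25.1472 m^3/s


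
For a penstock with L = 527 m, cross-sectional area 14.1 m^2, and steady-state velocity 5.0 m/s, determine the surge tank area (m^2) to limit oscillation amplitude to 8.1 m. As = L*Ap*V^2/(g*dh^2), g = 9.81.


As = 527 * 14.1 * 5.0^2 / (9.81 * 8.1^2) = 288.6228 m^2


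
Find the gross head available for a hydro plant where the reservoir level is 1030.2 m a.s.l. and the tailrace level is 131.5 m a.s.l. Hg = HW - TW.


Hg = 1030.2 - 131.5 = 898.7000 m


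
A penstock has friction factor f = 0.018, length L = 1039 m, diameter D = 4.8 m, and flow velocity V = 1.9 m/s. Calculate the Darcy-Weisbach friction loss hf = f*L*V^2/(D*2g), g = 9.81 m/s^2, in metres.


hf = 0.018 * 1039 * 1.9^2 / (4.8 * 2 * 9.81) = 0.7169 m


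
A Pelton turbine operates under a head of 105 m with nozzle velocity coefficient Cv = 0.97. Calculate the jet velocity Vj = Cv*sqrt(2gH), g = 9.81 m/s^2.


Vj = 0.97 * sqrt(2*9.81*105) = 44.0267 m/s


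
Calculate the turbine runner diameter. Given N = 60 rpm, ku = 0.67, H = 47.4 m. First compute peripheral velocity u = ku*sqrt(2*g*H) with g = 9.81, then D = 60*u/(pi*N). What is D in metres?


u = 0.67 * sqrt(2*9.81*47.4) = 20.4321 m/s
D = 60 * 20.4321 / (pi * 60) = 6.5037 m


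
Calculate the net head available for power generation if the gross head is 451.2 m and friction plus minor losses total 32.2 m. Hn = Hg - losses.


Hn = 451.2 - 32.2 = 419.0000 m


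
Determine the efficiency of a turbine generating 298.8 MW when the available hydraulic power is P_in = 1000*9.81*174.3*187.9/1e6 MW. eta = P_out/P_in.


P_in = 1000 * 9.81 * 174.3 * 187.9 / 1e6 = 321.2870 MW
eta = 298.8 / 321.2870 = 0.9300


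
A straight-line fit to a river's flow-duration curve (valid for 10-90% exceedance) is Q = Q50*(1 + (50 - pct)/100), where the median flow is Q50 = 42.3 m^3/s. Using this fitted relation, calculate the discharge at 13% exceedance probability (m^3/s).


Q = 42.3 * (1 + (50 - 13)/100) = 57.9510 m^3/s


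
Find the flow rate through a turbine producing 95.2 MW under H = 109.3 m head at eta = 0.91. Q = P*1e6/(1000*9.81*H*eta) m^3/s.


Q = 95.2 * 1e6 / (1000 * 9.81 * 109.3 * 0.91) = 97.5678 m^3/s


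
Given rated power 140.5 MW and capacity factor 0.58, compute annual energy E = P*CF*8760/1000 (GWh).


E = 140.5 * 0.58 * 8760 / 1000 = 713.8524 GWh


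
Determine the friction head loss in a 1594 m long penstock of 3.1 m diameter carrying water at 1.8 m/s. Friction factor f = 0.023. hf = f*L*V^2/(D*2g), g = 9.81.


hf = 0.023 * 1594 * 1.8^2 / (3.1 * 2 * 9.81) = 1.9530 m


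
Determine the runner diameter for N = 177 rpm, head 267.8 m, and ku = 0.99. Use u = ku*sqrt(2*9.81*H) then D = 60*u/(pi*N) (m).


u = 0.99 * sqrt(2*9.81*267.8) = 71.7612 m/s
D = 60 * 71.7612 / (pi * 177) = 7.7432 m


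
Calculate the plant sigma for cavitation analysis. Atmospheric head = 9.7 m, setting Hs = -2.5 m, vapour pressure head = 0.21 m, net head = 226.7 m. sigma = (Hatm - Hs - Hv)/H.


sigma = (9.7 - (-2.5) - 0.21) / 226.7 = 0.0529


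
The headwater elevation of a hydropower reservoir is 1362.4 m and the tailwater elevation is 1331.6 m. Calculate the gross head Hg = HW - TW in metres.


Hg = 1362.4 - 1331.6 = 30.8000 m


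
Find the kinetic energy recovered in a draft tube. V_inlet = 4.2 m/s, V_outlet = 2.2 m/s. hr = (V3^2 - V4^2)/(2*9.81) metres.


hr = (4.2^2 - 2.2^2) / (2*9.81) = 0.6524 m


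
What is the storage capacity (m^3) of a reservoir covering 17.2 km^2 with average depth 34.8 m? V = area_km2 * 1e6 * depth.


V = 17.2 * 1e6 * 34.8 = 5.9856e+08 m^3


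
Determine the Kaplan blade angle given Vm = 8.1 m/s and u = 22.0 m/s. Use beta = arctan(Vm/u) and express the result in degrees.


beta = arctan(8.1 / 22.0) = 20.2128 degrees


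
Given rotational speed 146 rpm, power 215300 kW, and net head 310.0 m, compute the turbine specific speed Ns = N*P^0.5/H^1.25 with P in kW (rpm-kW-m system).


Ns = 146 * 215300^0.5 / 310.0^1.25 = 52.0802


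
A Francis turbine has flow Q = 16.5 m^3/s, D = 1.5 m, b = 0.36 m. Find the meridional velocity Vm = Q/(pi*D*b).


Vm = 16.5 / (pi * 1.5 * 0.36) = 9.7261 m/s


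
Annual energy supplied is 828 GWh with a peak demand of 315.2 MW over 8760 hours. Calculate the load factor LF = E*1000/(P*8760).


LF = 828 * 1000 / (315.2 * 8760) = 0.2999


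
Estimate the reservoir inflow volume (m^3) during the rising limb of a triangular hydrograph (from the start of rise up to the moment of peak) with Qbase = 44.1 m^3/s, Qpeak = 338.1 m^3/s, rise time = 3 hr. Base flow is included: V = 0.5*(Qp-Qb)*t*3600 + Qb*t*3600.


V = 0.5*(338.1 - 44.1)*3*3600 + 44.1*3*3600 = 2.0639e+06 m^3


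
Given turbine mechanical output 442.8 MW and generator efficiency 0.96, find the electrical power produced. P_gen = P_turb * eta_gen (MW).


P_gen = 442.8 * 0.96 = 425.0880 MW


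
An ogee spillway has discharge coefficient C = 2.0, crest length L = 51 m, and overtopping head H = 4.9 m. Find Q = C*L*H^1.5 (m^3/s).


Q = 2.0 * 51 * 4.9^1.5 = 1106.3545 m^3/s


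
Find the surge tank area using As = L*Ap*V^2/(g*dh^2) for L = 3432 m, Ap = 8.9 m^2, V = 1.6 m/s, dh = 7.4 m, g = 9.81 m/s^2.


As = 3432 * 8.9 * 1.6^2 / (9.81 * 7.4^2) = 145.5609 m^2


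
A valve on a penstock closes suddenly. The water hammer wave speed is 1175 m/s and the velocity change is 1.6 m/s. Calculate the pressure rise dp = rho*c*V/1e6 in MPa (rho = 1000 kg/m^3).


dp = 1000 * 1175 * 1.6 / 1e6 = 1.8800 MPa


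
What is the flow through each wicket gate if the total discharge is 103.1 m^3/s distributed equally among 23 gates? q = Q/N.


q = 103.1 / 23 = 4.4826 m^3/s


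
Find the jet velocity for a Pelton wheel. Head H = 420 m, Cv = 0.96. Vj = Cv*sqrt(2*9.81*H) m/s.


Vj = 0.96 * sqrt(2*9.81*420) = 87.1456 m/s


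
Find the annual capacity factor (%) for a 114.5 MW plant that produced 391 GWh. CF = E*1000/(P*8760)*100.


CF = 391 * 1000 / (114.5 * 8760) * 100 = 38.9823 %


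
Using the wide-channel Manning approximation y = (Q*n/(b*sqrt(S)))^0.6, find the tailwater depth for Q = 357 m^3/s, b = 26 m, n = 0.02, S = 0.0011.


y = (357 * 0.02 / (26 * 0.0011^0.5))^0.6 = 3.5548 m


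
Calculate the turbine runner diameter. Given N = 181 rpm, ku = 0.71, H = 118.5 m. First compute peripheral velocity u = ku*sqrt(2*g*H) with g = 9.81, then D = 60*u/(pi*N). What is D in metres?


u = 0.71 * sqrt(2*9.81*118.5) = 34.2347 m/s
D = 60 * 34.2347 / (pi * 181) = 3.6124 m


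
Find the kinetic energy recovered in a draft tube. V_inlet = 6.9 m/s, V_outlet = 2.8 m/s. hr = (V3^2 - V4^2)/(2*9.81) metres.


hr = (6.9^2 - 2.8^2) / (2*9.81) = 2.0270 m


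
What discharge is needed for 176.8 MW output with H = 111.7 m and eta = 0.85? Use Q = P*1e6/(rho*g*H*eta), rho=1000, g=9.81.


Q = 176.8 * 1e6 / (1000 * 9.81 * 111.7 * 0.85) = 189.8196 m^3/s


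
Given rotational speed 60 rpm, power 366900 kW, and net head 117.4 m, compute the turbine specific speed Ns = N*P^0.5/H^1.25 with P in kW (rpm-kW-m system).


Ns = 60 * 366900^0.5 / 117.4^1.25 = 94.0459


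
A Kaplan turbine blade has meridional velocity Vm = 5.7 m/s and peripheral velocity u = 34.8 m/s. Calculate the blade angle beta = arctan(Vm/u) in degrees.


beta = arctan(5.7 / 34.8) = 9.3021 degrees


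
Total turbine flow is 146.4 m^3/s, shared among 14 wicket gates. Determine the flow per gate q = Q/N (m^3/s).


q = 146.4 / 14 = 10.4571 m^3/s


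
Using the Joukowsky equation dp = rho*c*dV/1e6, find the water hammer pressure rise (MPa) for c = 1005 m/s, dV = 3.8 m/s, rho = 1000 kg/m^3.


dp = 1000 * 1005 * 3.8 / 1e6 = 3.8190 MPa


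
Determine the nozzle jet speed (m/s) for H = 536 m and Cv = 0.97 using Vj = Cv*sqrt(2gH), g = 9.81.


Vj = 0.97 * sqrt(2*9.81*536) = 99.4726 m/s


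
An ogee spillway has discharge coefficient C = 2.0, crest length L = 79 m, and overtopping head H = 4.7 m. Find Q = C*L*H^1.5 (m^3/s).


Q = 2.0 * 79 * 4.7^1.5 = 1609.9184 m^3/s


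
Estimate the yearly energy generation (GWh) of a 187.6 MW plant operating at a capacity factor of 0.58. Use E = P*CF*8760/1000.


E = 187.6 * 0.58 * 8760 / 1000 = 953.1581 GWh


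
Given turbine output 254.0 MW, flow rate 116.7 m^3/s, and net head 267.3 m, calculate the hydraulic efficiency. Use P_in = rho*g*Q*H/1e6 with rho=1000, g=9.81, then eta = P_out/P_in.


P_in = 1000 * 9.81 * 116.7 * 267.3 / 1e6 = 306.0123 MW
eta = 254.0 / 306.0123 = 0.8300


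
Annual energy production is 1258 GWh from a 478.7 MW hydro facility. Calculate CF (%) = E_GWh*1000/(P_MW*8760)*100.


CF = 1258 * 1000 / (478.7 * 8760) * 100 = 29.9994 %


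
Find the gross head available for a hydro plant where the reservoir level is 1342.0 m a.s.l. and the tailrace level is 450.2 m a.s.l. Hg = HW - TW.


Hg = 1342.0 - 450.2 = 891.8000 m


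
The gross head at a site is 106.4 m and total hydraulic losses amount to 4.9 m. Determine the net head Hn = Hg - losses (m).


Hn = 106.4 - 4.9 = 101.5000 m


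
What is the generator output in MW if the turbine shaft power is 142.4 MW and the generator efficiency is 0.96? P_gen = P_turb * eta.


P_gen = 142.4 * 0.96 = 136.7040 MW


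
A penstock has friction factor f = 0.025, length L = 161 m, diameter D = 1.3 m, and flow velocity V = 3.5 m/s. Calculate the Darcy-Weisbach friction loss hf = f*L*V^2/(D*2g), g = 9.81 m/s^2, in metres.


hf = 0.025 * 161 * 3.5^2 / (1.3 * 2 * 9.81) = 1.9331 m


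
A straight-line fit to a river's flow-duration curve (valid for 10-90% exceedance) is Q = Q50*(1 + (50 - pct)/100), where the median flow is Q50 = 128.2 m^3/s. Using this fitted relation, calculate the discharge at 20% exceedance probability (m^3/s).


Q = 128.2 * (1 + (50 - 20)/100) = 166.6600 m^3/s


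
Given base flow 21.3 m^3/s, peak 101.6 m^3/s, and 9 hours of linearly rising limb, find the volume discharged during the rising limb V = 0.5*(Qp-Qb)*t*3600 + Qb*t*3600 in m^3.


V = 0.5*(101.6 - 21.3)*9*3600 + 21.3*9*3600 = 1.9910e+06 m^3


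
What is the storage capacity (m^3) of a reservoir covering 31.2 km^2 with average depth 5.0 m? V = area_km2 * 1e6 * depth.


V = 31.2 * 1e6 * 5.0 = 1.5600e+08 m^3


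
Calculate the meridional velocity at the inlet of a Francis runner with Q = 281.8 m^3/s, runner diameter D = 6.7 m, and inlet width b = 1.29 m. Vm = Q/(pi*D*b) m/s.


Vm = 281.8 / (pi * 6.7 * 1.29) = 10.3783 m/s


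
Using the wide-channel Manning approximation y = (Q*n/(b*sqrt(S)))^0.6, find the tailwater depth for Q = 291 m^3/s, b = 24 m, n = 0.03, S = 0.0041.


y = (291 * 0.03 / (24 * 0.0041^0.5))^0.6 = 2.8356 m


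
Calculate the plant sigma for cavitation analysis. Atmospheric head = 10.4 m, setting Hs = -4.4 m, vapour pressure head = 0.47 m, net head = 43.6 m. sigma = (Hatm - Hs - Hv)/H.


sigma = (10.4 - (-4.4) - 0.47) / 43.6 = 0.3287


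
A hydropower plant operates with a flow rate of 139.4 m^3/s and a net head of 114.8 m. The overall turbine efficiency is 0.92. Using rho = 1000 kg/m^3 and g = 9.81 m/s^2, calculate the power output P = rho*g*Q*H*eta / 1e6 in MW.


P = 1000 * 9.81 * 139.4 * 114.8 * 0.92 / 1e6 = 144.4314 MW


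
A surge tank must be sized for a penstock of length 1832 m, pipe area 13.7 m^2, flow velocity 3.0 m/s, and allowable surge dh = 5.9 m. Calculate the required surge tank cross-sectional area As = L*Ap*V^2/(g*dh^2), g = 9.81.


As = 1832 * 13.7 * 3.0^2 / (9.81 * 5.9^2) = 661.4782 m^2


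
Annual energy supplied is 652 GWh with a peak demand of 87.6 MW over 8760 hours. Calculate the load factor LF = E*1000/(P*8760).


LF = 652 * 1000 / (87.6 * 8760) = 0.8496


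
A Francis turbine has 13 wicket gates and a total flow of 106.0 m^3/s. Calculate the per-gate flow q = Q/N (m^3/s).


q = 106.0 / 13 = 8.1538 m^3/s


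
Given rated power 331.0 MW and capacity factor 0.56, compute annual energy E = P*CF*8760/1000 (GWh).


E = 331.0 * 0.56 * 8760 / 1000 = 1623.7536 GWh


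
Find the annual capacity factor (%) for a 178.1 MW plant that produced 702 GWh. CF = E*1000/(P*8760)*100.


CF = 702 * 1000 / (178.1 * 8760) * 100 = 44.9955 %


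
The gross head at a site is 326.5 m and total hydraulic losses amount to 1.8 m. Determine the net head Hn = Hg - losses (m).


Hn = 326.5 - 1.8 = 324.7000 m


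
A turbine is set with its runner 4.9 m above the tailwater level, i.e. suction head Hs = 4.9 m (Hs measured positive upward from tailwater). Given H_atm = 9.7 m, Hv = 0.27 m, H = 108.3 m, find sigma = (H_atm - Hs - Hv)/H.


sigma = (9.7 - 4.9 - 0.27) / 108.3 = 0.0418


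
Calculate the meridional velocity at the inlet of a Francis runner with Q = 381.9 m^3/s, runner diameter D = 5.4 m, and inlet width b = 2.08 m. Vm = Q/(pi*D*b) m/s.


Vm = 381.9 / (pi * 5.4 * 2.08) = 10.8229 m/s


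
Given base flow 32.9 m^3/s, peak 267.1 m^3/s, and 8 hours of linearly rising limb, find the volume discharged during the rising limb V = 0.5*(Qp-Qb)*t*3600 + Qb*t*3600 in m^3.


V = 0.5*(267.1 - 32.9)*8*3600 + 32.9*8*3600 = 4.3200e+06 m^3


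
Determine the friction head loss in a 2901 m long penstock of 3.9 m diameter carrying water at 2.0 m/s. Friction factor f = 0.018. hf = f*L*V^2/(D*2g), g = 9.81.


hf = 0.018 * 2901 * 2.0^2 / (3.9 * 2 * 9.81) = 2.7297 m


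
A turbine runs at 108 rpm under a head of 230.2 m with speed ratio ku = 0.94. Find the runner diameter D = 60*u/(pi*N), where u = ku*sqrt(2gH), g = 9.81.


u = 0.94 * sqrt(2*9.81*230.2) = 63.1728 m/s
D = 60 * 63.1728 / (pi * 108) = 11.1714 m


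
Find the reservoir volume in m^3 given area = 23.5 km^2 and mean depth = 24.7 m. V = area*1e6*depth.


V = 23.5 * 1e6 * 24.7 = 5.8045e+08 m^3


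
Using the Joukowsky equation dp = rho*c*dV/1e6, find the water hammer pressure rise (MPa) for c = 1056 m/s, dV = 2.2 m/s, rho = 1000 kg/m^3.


dp = 1000 * 1056 * 2.2 / 1e6 = 2.3232 MPa


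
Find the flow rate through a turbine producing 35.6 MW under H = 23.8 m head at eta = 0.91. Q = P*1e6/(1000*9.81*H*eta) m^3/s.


Q = 35.6 * 1e6 / (1000 * 9.81 * 23.8 * 0.91) = 167.5570 m^3/s


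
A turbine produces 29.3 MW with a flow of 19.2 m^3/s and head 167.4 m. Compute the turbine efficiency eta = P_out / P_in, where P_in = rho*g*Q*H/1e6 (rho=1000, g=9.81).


P_in = 1000 * 9.81 * 19.2 * 167.4 / 1e6 = 31.5301 MW
eta = 29.3 / 31.5301 = 0.9293


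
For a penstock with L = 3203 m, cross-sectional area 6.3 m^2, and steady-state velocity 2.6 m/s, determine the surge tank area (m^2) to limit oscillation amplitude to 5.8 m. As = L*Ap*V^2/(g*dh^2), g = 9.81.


As = 3203 * 6.3 * 2.6^2 / (9.81 * 5.8^2) = 413.3512 m^2


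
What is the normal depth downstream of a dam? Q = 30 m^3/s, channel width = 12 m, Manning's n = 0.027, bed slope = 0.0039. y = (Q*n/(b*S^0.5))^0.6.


y = (30 * 0.027 / (12 * 0.0039^0.5))^0.6 = 1.0478 m


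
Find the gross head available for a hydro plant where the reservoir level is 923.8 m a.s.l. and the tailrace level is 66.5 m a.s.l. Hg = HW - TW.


Hg = 923.8 - 66.5 = 857.3000 m


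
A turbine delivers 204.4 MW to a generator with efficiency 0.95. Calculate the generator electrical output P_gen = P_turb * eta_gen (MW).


P_gen = 204.4 * 0.95 = 194.1800 MW


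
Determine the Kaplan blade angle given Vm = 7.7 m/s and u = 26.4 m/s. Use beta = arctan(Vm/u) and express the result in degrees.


beta = arctan(7.7 / 26.4) = 16.2602 degrees


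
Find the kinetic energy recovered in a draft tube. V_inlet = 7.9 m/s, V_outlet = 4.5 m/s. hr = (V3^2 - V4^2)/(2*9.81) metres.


hr = (7.9^2 - 4.5^2) / (2*9.81) = 2.1488 m


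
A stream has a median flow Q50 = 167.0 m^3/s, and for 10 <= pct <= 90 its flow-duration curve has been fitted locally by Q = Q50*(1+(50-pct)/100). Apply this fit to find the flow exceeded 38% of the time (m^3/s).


Q = 167.0 * (1 + (50 - 38)/100) = 187.0400 m^3/s


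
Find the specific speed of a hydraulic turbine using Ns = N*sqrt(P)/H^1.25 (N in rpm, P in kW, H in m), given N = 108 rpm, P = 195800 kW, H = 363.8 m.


Ns = 108 * 195800^0.5 / 363.8^1.25 = 30.0782


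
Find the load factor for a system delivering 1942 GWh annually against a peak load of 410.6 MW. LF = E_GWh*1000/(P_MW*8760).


LF = 1942 * 1000 / (410.6 * 8760) = 0.5399


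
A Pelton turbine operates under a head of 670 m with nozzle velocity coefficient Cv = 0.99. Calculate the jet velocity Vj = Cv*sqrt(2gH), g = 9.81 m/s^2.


Vj = 0.99 * sqrt(2*9.81*670) = 113.5069 m/s


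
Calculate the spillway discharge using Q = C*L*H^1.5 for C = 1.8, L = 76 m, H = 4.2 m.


Q = 1.8 * 76 * 4.2^1.5 = 1177.4976 m^3/s


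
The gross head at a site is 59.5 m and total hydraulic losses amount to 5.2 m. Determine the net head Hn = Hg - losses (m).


Hn = 59.5 - 5.2 = 54.3000 m


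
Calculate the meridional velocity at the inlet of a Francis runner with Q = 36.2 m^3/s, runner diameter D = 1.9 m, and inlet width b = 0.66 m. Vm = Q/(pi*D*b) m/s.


Vm = 36.2 / (pi * 1.9 * 0.66) = 9.1888 m/s


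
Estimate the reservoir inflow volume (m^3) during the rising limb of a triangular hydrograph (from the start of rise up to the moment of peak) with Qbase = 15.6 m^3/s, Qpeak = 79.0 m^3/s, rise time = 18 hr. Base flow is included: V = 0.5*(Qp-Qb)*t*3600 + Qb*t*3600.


V = 0.5*(79.0 - 15.6)*18*3600 + 15.6*18*3600 = 3.0650e+06 m^3


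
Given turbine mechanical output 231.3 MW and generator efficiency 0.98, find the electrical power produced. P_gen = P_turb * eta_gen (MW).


P_gen = 231.3 * 0.98 = 226.6740 MW


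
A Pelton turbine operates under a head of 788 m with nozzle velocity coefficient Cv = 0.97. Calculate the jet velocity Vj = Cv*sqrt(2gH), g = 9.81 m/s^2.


Vj = 0.97 * sqrt(2*9.81*788) = 120.6103 m/s


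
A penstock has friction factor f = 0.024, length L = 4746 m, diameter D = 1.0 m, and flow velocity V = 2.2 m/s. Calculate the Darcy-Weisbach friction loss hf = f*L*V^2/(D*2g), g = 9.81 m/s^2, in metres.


hf = 0.024 * 4746 * 2.2^2 / (1.0 * 2 * 9.81) = 28.0986 m


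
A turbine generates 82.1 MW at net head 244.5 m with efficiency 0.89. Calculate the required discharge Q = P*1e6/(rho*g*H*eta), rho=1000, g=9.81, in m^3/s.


Q = 82.1 * 1e6 / (1000 * 9.81 * 244.5 * 0.89) = 38.4596 m^3/s


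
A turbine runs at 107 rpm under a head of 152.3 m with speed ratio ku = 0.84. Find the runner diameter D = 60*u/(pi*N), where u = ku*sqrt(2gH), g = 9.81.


u = 0.84 * sqrt(2*9.81*152.3) = 45.9176 m/s
D = 60 * 45.9176 / (pi * 107) = 8.1959 m


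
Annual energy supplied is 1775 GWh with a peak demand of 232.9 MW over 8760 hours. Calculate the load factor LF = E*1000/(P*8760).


LF = 1775 * 1000 / (232.9 * 8760) = 0.8700


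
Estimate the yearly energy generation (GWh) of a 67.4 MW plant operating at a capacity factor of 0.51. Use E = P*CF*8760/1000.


E = 67.4 * 0.51 * 8760 / 1000 = 301.1162 GWh


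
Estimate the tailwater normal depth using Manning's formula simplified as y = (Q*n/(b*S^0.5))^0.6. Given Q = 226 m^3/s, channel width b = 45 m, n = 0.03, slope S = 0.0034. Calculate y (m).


y = (226 * 0.03 / (45 * 0.0034^0.5))^0.6 = 1.7675 m


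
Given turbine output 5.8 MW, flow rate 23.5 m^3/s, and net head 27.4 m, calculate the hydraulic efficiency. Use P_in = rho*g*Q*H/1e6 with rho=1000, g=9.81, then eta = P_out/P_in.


P_in = 1000 * 9.81 * 23.5 * 27.4 / 1e6 = 6.3167 MW
eta = 5.8 / 6.3167 = 0.9182


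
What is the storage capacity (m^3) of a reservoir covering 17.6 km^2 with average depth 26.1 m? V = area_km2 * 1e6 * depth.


V = 17.6 * 1e6 * 26.1 = 4.5936e+08 m^3


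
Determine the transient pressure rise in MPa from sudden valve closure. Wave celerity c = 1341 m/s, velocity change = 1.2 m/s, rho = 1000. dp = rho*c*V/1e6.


dp = 1000 * 1341 * 1.2 / 1e6 = 1.6092 MPa


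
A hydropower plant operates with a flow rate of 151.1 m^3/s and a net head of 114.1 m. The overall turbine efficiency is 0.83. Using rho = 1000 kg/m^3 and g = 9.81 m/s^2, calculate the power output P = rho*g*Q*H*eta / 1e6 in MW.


P = 1000 * 9.81 * 151.1 * 114.1 * 0.83 / 1e6 = 140.3774 MW


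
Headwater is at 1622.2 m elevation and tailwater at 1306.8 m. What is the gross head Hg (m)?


Hg = 1622.2 - 1306.8 = 315.4000 m


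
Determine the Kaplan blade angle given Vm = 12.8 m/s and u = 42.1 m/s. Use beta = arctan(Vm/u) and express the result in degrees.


beta = arctan(12.8 / 42.1) = 16.9113 degrees


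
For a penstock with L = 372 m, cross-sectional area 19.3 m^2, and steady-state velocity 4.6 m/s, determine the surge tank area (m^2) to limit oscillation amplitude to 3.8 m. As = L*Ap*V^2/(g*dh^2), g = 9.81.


As = 372 * 19.3 * 4.6^2 / (9.81 * 3.8^2) = 1072.4566 m^2


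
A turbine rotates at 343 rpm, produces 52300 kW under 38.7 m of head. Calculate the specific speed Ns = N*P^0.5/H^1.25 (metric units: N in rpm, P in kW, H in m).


Ns = 343 * 52300^0.5 / 38.7^1.25 = 812.6551


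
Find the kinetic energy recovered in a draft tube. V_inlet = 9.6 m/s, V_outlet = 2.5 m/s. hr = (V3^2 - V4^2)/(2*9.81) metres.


hr = (9.6^2 - 2.5^2) / (2*9.81) = 4.3787 m


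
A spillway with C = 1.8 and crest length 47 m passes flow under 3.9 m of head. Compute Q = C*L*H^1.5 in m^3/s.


Q = 1.8 * 47 * 3.9^1.5 = 651.5793 m^3/s


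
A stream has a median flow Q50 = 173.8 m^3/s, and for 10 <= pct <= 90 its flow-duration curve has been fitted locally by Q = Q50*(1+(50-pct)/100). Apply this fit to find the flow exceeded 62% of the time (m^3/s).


Q = 173.8 * (1 + (50 - 62)/100) = 152.9440 m^3/s


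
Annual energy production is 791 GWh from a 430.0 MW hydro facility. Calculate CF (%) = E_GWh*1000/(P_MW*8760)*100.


CF = 791 * 1000 / (430.0 * 8760) * 100 = 20.9993 %


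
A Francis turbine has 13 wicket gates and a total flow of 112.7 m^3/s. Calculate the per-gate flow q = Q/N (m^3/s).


q = 112.7 / 13 = 8.6692 m^3/s


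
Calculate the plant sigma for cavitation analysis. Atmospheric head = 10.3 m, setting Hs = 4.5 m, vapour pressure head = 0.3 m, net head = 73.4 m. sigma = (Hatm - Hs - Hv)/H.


sigma = (10.3 - 4.5 - 0.3) / 73.4 = 0.0749


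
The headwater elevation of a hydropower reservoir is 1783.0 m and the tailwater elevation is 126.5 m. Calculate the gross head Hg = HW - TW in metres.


Hg = 1783.0 - 126.5 = 1656.5000 m


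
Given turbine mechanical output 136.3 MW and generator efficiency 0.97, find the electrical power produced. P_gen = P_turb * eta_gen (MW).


P_gen = 136.3 * 0.97 = 132.2110 MW


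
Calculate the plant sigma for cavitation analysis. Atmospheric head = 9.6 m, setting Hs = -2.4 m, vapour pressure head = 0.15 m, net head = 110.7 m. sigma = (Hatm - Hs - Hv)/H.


sigma = (9.6 - (-2.4) - 0.15) / 110.7 = 0.1070


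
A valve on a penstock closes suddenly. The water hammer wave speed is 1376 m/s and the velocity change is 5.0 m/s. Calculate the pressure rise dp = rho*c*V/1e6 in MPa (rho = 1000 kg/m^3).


dp = 1000 * 1376 * 5.0 / 1e6 = 6.8800 MPa


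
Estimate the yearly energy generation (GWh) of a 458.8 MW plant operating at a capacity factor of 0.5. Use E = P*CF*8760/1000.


E = 458.8 * 0.5 * 8760 / 1000 = 2009.5440 GWh


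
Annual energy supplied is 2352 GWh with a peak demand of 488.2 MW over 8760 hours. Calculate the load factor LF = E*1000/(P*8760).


LF = 2352 * 1000 / (488.2 * 8760) = 0.5500


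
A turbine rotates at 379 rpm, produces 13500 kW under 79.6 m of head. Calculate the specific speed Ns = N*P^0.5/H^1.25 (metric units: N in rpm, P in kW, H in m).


Ns = 379 * 13500^0.5 / 79.6^1.25 = 185.2101


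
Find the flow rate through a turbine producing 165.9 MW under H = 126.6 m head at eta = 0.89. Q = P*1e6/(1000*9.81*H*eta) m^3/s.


Q = 165.9 * 1e6 / (1000 * 9.81 * 126.6 * 0.89) = 150.0907 m^3/s


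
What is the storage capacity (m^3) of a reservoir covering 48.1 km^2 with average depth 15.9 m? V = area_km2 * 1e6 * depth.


V = 48.1 * 1e6 * 15.9 = 7.6479e+08 m^3


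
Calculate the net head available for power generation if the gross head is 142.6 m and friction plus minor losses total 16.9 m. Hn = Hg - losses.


Hn = 142.6 - 16.9 = 125.7000 m


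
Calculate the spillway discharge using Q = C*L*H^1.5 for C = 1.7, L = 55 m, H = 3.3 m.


Q = 1.7 * 55 * 3.3^1.5 = 560.5089 m^3/s


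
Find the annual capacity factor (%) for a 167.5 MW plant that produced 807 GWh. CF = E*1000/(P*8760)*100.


CF = 807 * 1000 / (167.5 * 8760) * 100 = 54.9990 %


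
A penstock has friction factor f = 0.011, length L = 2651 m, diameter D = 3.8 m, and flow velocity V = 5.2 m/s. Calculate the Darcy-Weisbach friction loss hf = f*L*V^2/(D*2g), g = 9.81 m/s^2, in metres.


hf = 0.011 * 2651 * 5.2^2 / (3.8 * 2 * 9.81) = 10.5761 m


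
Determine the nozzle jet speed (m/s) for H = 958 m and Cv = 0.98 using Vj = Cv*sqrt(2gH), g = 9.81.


Vj = 0.98 * sqrt(2*9.81*958) = 134.3564 m/s


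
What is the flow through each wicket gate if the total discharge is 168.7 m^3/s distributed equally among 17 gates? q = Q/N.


q = 168.7 / 17 = 9.9235 m^3/s


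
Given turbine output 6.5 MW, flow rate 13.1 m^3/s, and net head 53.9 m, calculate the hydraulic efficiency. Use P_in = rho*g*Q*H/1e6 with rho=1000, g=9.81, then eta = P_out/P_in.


P_in = 1000 * 9.81 * 13.1 * 53.9 / 1e6 = 6.9267 MW
eta = 6.5 / 6.9267 = 0.9384


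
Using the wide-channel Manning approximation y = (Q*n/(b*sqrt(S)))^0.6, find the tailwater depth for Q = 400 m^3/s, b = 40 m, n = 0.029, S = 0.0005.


y = (400 * 0.029 / (40 * 0.0005^0.5))^0.6 = 4.6532 m


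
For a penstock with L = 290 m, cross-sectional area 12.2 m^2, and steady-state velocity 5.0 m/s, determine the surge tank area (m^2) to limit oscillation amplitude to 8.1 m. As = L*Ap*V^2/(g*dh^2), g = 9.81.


As = 290 * 12.2 * 5.0^2 / (9.81 * 8.1^2) = 137.4228 m^2


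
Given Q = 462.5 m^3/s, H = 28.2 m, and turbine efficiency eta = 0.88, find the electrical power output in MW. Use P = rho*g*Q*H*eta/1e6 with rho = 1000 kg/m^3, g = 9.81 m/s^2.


P = 1000 * 9.81 * 462.5 * 28.2 * 0.88 / 1e6 = 112.5933 MW


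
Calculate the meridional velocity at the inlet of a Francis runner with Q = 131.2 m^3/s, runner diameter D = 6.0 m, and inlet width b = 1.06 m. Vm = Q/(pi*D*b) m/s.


Vm = 131.2 / (pi * 6.0 * 1.06) = 6.5664 m/s


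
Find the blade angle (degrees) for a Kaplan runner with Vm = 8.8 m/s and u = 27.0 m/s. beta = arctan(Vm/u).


beta = arctan(8.8 / 27.0) = 18.0521 degrees


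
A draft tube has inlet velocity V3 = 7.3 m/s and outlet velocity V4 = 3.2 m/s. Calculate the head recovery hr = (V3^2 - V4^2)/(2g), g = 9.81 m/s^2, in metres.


hr = (7.3^2 - 3.2^2) / (2*9.81) = 2.1942 m


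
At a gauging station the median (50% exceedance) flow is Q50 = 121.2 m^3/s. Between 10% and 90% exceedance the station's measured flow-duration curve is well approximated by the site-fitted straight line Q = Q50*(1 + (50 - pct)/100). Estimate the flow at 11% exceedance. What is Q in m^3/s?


Q = 121.2 * (1 + (50 - 11)/100) = 168.4680 m^3/s


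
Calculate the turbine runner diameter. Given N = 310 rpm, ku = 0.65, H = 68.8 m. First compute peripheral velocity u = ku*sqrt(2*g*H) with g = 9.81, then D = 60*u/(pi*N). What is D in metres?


u = 0.65 * sqrt(2*9.81*68.8) = 23.8813 m/s
D = 60 * 23.8813 / (pi * 310) = 1.4713 m


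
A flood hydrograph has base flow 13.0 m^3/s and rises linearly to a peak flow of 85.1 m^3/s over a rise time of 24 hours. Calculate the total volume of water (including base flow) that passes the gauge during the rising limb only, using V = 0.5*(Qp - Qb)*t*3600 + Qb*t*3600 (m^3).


V = 0.5*(85.1 - 13.0)*24*3600 + 13.0*24*3600 = 4.2379e+06 m^3


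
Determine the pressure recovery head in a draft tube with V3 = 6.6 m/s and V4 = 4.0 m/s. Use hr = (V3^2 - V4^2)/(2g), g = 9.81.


hr = (6.6^2 - 4.0^2) / (2*9.81) = 1.4047 m


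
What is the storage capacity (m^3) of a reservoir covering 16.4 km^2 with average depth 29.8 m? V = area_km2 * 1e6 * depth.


V = 16.4 * 1e6 * 29.8 = 4.8872e+08 m^3


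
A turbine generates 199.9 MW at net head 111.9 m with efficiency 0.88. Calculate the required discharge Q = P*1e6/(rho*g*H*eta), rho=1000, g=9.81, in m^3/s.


Q = 199.9 * 1e6 / (1000 * 9.81 * 111.9 * 0.88) = 206.9336 m^3/s


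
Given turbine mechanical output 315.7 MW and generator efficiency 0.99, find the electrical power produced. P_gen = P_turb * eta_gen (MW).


P_gen = 315.7 * 0.99 = 312.5430 MW


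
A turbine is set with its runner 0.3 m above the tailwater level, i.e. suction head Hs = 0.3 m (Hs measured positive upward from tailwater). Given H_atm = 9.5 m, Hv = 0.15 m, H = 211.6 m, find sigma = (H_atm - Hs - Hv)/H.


sigma = (9.5 - 0.3 - 0.15) / 211.6 = 0.0428


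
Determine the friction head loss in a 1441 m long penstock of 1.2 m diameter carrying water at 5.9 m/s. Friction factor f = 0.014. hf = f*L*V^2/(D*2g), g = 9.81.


hf = 0.014 * 1441 * 5.9^2 / (1.2 * 2 * 9.81) = 29.8274 m


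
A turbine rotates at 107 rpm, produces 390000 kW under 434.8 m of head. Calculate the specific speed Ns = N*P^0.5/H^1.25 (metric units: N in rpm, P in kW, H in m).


Ns = 107 * 390000^0.5 / 434.8^1.25 = 33.6554


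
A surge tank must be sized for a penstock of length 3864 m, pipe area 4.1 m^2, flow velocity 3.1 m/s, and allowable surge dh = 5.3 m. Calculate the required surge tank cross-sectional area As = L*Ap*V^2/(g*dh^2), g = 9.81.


As = 3864 * 4.1 * 3.1^2 / (9.81 * 5.3^2) = 552.4890 m^2


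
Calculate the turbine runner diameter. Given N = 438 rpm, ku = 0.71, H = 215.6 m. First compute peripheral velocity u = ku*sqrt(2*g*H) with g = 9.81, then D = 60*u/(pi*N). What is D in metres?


u = 0.71 * sqrt(2*9.81*215.6) = 46.1777 m/s
D = 60 * 46.1777 / (pi * 438) = 2.0135 m


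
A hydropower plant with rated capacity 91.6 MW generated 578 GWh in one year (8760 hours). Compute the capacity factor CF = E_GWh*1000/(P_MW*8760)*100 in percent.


CF = 578 * 1000 / (91.6 * 8760) * 100 = 72.0325 %


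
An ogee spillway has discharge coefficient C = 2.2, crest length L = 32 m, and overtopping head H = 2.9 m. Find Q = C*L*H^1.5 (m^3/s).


Q = 2.2 * 32 * 2.9^1.5 = 347.6720 m^3/s


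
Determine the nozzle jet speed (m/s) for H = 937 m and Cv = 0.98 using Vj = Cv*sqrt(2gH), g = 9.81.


Vj = 0.98 * sqrt(2*9.81*937) = 132.8756 m/s


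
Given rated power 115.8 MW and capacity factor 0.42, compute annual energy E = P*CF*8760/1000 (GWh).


E = 115.8 * 0.42 * 8760 / 1000 = 426.0514 GWh


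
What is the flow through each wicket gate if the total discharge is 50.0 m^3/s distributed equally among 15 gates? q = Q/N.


q = 50.0 / 15 = 3.3333 m^3/s


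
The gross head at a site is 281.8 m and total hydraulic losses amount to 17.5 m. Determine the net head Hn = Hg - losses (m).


Hn = 281.8 - 17.5 = 264.3000 m


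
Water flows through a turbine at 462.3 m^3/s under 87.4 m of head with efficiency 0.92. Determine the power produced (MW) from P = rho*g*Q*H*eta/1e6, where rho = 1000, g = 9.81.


P = 1000 * 9.81 * 462.3 * 87.4 * 0.92 / 1e6 = 364.6634 MW


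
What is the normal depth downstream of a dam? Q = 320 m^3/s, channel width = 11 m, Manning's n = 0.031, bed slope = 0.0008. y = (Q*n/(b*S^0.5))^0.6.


y = (320 * 0.031 / (11 * 0.0008^0.5))^0.6 = 7.9826 m


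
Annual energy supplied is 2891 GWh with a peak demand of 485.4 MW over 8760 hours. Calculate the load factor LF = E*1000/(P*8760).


LF = 2891 * 1000 / (485.4 * 8760) = 0.6799


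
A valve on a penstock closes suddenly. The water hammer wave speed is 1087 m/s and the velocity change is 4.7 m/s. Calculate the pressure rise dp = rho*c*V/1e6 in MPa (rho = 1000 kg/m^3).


dp = 1000 * 1087 * 4.7 / 1e6 = 5.1089 MPa


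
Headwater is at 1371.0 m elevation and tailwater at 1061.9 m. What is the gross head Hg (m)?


Hg = 1371.0 - 1061.9 = 309.1000 m


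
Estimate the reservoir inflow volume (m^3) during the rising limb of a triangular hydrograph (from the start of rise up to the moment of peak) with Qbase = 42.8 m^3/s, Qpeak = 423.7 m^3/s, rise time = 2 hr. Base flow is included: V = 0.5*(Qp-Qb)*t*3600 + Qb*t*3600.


V = 0.5*(423.7 - 42.8)*2*3600 + 42.8*2*3600 = 1.6794e+06 m^3


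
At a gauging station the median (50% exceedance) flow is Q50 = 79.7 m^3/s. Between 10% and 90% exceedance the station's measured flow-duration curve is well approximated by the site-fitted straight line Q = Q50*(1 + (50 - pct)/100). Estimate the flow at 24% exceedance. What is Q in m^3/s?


Q = 79.7 * (1 + (50 - 24)/100) = 100.4220 m^3/s


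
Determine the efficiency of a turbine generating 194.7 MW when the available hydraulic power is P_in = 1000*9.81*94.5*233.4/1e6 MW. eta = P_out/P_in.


P_in = 1000 * 9.81 * 94.5 * 233.4 / 1e6 = 216.3723 MW
eta = 194.7 / 216.3723 = 0.8998


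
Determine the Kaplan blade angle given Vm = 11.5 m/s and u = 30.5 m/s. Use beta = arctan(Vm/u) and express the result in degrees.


beta = arctan(11.5 / 30.5) = 20.6589 degrees


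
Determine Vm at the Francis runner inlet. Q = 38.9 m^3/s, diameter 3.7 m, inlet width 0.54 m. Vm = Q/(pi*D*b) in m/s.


Vm = 38.9 / (pi * 3.7 * 0.54) = 6.1973 m/s


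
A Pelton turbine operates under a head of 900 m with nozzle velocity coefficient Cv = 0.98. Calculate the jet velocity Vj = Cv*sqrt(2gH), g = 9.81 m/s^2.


Vj = 0.98 * sqrt(2*9.81*900) = 130.2257 m/s


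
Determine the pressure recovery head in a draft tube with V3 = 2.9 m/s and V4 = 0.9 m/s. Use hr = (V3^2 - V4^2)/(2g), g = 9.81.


hr = (2.9^2 - 0.9^2) / (2*9.81) = 0.3874 m


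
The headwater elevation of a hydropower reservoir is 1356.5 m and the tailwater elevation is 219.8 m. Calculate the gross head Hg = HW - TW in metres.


Hg = 1356.5 - 219.8 = 1136.7000 m


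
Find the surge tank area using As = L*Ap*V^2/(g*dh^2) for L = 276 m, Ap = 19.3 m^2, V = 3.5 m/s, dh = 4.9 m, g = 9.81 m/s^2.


As = 276 * 19.3 * 3.5^2 / (9.81 * 4.9^2) = 277.0393 m^2


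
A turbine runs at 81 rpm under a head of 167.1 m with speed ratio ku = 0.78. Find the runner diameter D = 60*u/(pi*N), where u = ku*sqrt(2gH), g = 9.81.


u = 0.78 * sqrt(2*9.81*167.1) = 44.6614 m/s
D = 60 * 44.6614 / (pi * 81) = 10.5305 m


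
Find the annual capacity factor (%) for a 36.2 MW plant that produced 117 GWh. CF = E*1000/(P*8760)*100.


CF = 117 * 1000 / (36.2 * 8760) * 100 = 36.8955 %


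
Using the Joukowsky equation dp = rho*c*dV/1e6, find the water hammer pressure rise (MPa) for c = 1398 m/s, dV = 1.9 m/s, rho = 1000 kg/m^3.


dp = 1000 * 1398 * 1.9 / 1e6 = 2.6562 MPa


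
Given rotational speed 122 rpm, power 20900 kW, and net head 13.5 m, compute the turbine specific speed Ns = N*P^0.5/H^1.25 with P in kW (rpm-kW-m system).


Ns = 122 * 20900^0.5 / 13.5^1.25 = 681.5783


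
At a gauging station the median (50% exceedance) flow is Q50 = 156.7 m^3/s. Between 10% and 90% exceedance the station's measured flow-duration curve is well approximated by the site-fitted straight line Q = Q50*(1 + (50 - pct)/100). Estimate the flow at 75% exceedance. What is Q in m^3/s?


Q = 156.7 * (1 + (50 - 75)/100) = 117.5250 m^3/s
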